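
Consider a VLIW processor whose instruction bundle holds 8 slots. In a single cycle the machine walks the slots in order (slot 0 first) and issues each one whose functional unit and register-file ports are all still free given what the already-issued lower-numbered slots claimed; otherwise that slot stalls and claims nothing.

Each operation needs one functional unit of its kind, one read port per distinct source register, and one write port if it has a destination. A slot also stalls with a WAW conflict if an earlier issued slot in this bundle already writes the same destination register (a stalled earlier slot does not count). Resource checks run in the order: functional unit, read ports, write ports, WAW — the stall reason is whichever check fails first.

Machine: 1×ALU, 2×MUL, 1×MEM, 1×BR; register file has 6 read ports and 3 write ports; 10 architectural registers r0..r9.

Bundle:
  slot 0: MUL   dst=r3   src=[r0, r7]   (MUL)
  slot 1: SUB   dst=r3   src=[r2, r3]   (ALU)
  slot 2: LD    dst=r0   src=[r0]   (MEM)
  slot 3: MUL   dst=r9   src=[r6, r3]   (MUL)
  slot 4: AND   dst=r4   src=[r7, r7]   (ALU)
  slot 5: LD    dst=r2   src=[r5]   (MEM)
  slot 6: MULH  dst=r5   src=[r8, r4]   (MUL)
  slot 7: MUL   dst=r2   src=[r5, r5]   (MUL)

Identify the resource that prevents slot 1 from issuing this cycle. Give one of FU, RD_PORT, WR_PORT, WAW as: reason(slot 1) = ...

reason(slot 1) = WAW

#0 MUL src=r0,r7 dispatched  <A:1 Mu:1 Ld:1 B:1 rd:4 wr:2>
#1 ALU src=r2,r3 held:WAW  <A:1 Mu:1 Ld:1 B:1 rd:4 wr:2>
#2 MEM src=r0 dispatched  <A:1 Mu:1 Ld:0 B:1 rd:3 wr:1>
#3 MUL src=r6,r3 dispatched  <A:1 Mu:0 Ld:0 B:1 rd:1 wr:0>
#4 ALU src=r7,r7 held:WR_PORT  <A:1 Mu:0 Ld:0 B:1 rd:1 wr:0>
#5 MEM src=r5 held:FU  <A:1 Mu:0 Ld:0 B:1 rd:1 wr:0>
#6 MUL src=r8,r4 held:FU  <A:1 Mu:0 Ld:0 B:1 rd:1 wr:0>
#7 MUL src=r5,r5 held:FU  <A:1 Mu:0 Ld:0 B:1 rd:1 wr:0>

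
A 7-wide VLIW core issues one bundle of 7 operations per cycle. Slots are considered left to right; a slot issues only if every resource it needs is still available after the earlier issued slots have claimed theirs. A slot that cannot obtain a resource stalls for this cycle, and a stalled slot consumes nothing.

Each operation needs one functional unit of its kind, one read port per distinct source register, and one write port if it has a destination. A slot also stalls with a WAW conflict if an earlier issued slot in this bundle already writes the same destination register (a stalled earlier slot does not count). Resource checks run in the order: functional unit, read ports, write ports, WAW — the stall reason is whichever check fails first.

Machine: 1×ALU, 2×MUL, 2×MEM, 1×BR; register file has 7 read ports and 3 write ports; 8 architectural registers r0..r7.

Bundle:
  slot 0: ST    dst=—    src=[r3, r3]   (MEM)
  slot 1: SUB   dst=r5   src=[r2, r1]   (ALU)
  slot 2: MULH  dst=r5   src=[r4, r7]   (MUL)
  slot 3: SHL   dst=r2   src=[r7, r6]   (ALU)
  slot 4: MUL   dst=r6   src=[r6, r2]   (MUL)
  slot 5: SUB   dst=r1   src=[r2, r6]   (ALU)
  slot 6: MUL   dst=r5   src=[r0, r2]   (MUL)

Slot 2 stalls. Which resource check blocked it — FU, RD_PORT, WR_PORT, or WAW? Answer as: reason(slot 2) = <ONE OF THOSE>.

  0. MEM ⇒ go  {1A/2Mu/1Ld/1B | 6r 3w}
  1. ALU→r5 ⇒ go  {0A/2Mu/1Ld/1B | 4r 2w}
  2. MUL→r5 ⇒ no(WAW)  {0A/2Mu/1Ld/1B | 4r 2w}
  3. ALU→r2 ⇒ no(FU)  {0A/2Mu/1Ld/1B | 4r 2w}
  4. MUL→r6 ⇒ go  {0A/1Mu/1Ld/1B | 2r 1w}
  5. ALU→r1 ⇒ no(FU)  {0A/1Mu/1Ld/1B | 2r 1w}
  6. MUL→r5 ⇒ no(WAW)  {0A/1Mu/1Ld/1B | 2r 1w}

reason(slot 2) = WAW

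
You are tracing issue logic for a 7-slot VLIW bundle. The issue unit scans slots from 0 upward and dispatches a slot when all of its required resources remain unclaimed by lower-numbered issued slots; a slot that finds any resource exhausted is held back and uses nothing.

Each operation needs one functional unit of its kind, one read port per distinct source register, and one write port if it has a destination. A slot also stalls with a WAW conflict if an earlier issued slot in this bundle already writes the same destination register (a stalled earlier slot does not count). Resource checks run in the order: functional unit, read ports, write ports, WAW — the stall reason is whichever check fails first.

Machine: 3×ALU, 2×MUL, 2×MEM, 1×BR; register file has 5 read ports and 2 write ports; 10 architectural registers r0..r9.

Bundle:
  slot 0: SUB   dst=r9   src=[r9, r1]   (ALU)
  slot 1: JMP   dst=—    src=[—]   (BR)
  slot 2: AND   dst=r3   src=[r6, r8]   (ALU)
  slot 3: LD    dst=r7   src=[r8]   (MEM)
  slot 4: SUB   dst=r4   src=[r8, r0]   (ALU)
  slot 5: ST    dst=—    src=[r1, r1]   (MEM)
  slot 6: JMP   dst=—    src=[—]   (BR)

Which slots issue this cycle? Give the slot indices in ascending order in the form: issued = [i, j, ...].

  0. ALU→r9 ⇒ go  {2A/2Mu/2Ld/1B | 3r 1w}
  1. BR ⇒ go  {2A/2Mu/2Ld/0B | 3r 1w}
  2. ALU→r3 ⇒ go  {1A/2Mu/2Ld/0B | 1r 0w}
  3. MEM→r7 ⇒ no(WR_PORT)  {1A/2Mu/2Ld/0B | 1r 0w}
  4. ALU→r4 ⇒ no(RD_PORT)  {1A/2Mu/2Ld/0B | 1r 0w}
  5. MEM ⇒ go  {1A/2Mu/1Ld/0B | 0r 0w}
  6. BR ⇒ no(FU)  {1A/2Mu/1Ld/0B | 0r 0w}

issued = [0, 1, 2, 5]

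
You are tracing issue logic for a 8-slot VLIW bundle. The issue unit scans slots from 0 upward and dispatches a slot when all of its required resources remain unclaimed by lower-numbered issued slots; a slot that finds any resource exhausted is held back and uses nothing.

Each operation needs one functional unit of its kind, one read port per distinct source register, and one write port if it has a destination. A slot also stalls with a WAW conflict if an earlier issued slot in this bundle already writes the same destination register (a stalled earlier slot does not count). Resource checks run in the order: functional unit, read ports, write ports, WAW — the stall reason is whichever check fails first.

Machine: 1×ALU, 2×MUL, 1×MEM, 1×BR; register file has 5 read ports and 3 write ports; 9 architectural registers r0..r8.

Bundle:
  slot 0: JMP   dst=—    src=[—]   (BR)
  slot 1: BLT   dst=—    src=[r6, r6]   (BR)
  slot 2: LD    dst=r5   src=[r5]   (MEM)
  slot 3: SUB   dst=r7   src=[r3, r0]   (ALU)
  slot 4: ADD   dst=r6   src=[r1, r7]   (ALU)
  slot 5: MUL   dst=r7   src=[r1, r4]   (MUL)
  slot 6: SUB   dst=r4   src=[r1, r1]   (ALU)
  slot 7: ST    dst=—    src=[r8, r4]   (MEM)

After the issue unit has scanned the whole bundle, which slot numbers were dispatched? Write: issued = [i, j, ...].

issued = [0, 2, 3]

[0] BR needs rd=0 wr=0: ok; after: ALU=1 MUL=2 MEM=1 BR=0, R=5, W=3
[1] BR needs rd=1 wr=0: FU; after: ALU=1 MUL=2 MEM=1 BR=0, R=5, W=3
[2] MEM needs rd=1 wr=1: ok; after: ALU=1 MUL=2 MEM=0 BR=0, R=4, W=2
[3] ALU needs rd=2 wr=1: ok; after: ALU=0 MUL=2 MEM=0 BR=0, R=2, W=1
[4] ALU needs rd=2 wr=1: FU; after: ALU=0 MUL=2 MEM=0 BR=0, R=2, W=1
[5] MUL needs rd=2 wr=1: WAW; after: ALU=0 MUL=2 MEM=0 BR=0, R=2, W=1
[6] ALU needs rd=1 wr=1: FU; after: ALU=0 MUL=2 MEM=0 BR=0, R=2, W=1
[7] MEM needs rd=2 wr=0: FU; after: ALU=0 MUL=2 MEM=0 BR=0, R=2, W=1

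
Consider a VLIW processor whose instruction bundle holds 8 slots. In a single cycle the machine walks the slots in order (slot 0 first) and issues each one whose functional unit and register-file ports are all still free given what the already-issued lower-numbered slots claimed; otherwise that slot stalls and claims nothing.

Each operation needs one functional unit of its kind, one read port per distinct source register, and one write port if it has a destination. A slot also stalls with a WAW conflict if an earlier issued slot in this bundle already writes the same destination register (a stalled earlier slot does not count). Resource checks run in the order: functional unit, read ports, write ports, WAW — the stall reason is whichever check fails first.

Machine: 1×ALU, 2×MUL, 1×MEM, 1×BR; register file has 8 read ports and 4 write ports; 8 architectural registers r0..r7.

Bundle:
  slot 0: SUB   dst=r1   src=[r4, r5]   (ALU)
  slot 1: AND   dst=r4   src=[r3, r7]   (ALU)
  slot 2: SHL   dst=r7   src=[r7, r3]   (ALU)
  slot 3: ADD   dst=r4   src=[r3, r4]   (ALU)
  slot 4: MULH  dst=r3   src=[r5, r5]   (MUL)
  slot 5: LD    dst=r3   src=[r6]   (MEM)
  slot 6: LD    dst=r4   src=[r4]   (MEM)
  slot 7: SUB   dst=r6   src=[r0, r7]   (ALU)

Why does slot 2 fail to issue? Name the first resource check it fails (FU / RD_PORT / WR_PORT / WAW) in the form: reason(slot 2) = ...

(0) want 1×ALU +2rd +1wr — yes → AL0|MU2|ME1|BR1|rd6|wr3
(1) want 1×ALU +2rd +1wr — FU → AL0|MU2|ME1|BR1|rd6|wr3
(2) want 1×ALU +2rd +1wr — FU → AL0|MU2|ME1|BR1|rd6|wr3
(3) want 1×ALU +2rd +1wr — FU → AL0|MU2|ME1|BR1|rd6|wr3
(4) want 1×MUL +1rd +1wr — yes → AL0|MU1|ME1|BR1|rd5|wr2
(5) want 1×MEM +1rd +1wr — WAW → AL0|MU1|ME1|BR1|rd5|wr2
(6) want 1×MEM +1rd +1wr — yes → AL0|MU1|ME0|BR1|rd4|wr1
(7) want 1×ALU +2rd +1wr — FU → AL0|MU1|ME0|BR1|rd4|wr1

reason(slot 2) = FU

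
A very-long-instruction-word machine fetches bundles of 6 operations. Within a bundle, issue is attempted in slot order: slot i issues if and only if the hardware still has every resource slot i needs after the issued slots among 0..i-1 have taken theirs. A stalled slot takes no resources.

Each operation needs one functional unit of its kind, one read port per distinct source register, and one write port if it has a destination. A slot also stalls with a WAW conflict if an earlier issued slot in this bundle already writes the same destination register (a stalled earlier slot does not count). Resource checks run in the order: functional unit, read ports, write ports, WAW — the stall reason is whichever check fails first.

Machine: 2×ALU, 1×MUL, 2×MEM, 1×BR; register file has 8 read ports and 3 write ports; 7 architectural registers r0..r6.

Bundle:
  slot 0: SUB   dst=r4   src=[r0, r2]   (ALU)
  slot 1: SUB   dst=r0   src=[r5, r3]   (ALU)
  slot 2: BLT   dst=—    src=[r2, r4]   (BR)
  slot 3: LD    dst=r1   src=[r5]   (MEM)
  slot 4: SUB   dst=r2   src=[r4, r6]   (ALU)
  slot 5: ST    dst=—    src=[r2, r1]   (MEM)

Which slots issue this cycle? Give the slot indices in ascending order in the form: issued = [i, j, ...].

issued = [0, 1, 2, 3]

[0] ALU needs rd=2 wr=1: ok; after: ALU=1 MUL=1 MEM=2 BR=1, R=6, W=2
[1] ALU needs rd=2 wr=1: ok; after: ALU=0 MUL=1 MEM=2 BR=1, R=4, W=1
[2] BR needs rd=2 wr=0: ok; after: ALU=0 MUL=1 MEM=2 BR=0, R=2, W=1
[3] MEM needs rd=1 wr=1: ok; after: ALU=0 MUL=1 MEM=1 BR=0, R=1, W=0
[4] ALU needs rd=2 wr=1: FU; after: ALU=0 MUL=1 MEM=1 BR=0, R=1, W=0
[5] MEM needs rd=2 wr=0: RD_PORT; after: ALU=0 MUL=1 MEM=1 BR=0, R=1, W=0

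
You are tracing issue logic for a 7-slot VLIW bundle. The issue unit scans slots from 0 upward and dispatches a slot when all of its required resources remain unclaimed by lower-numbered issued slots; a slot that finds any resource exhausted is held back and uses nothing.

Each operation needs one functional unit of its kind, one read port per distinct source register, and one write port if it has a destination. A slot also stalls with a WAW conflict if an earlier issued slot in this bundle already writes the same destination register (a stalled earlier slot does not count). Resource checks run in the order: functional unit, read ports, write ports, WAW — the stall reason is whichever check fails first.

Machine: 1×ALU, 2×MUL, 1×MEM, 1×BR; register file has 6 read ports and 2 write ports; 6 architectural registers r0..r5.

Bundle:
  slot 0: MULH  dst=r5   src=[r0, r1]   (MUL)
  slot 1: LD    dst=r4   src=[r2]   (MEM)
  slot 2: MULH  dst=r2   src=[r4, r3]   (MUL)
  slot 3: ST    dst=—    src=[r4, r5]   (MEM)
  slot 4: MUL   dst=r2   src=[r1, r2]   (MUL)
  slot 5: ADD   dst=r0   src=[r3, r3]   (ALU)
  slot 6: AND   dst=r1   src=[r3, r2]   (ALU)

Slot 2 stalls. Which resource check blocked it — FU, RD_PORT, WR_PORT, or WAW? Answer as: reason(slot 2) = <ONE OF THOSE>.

reason(slot 2) = WR_PORT

(0) want 1×MUL +2rd +1wr — yes → AL1|MU1|ME1|BR1|rd4|wr1
(1) want 1×MEM +1rd +1wr — yes → AL1|MU1|ME0|BR1|rd3|wr0
(2) want 1×MUL +2rd +1wr — WR_PORT → AL1|MU1|ME0|BR1|rd3|wr0
(3) want 1×MEM +2rd +0wr — FU → AL1|MU1|ME0|BR1|rd3|wr0
(4) want 1×MUL +2rd +1wr — WR_PORT → AL1|MU1|ME0|BR1|rd3|wr0
(5) want 1×ALU +1rd +1wr — WR_PORT → AL1|MU1|ME0|BR1|rd3|wr0
(6) want 1×ALU +2rd +1wr — WR_PORT → AL1|MU1|ME0|BR1|rd3|wr0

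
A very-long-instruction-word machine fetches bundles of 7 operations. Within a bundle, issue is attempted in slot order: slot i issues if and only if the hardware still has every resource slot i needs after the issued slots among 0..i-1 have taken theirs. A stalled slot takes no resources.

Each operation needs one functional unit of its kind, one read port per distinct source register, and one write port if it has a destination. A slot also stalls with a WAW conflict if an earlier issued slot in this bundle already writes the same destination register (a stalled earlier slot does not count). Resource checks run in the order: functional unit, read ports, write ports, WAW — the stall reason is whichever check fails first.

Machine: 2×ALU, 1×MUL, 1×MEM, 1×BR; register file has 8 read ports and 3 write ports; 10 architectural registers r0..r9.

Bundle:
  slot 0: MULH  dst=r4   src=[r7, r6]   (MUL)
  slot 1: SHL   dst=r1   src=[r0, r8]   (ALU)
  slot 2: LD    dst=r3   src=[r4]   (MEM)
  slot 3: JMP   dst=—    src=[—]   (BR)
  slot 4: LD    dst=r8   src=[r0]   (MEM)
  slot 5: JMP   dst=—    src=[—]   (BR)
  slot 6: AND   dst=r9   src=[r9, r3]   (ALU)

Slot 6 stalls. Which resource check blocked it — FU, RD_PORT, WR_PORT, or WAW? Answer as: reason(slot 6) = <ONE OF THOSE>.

(0) want 1×MUL +2rd +1wr — yes → AL2|MU0|ME1|BR1|rd6|wr2
(1) want 1×ALU +2rd +1wr — yes → AL1|MU0|ME1|BR1|rd4|wr1
(2) want 1×MEM +1rd +1wr — yes → AL1|MU0|ME0|BR1|rd3|wr0
(3) want 1×BR +0rd +0wr — yes → AL1|MU0|ME0|BR0|rd3|wr0
(4) want 1×MEM +1rd +1wr — FU → AL1|MU0|ME0|BR0|rd3|wr0
(5) want 1×BR +0rd +0wr — FU → AL1|MU0|ME0|BR0|rd3|wr0
(6) want 1×ALU +2rd +1wr — WR_PORT → AL1|MU0|ME0|BR0|rd3|wr0

reason(slot 6) = WR_PORT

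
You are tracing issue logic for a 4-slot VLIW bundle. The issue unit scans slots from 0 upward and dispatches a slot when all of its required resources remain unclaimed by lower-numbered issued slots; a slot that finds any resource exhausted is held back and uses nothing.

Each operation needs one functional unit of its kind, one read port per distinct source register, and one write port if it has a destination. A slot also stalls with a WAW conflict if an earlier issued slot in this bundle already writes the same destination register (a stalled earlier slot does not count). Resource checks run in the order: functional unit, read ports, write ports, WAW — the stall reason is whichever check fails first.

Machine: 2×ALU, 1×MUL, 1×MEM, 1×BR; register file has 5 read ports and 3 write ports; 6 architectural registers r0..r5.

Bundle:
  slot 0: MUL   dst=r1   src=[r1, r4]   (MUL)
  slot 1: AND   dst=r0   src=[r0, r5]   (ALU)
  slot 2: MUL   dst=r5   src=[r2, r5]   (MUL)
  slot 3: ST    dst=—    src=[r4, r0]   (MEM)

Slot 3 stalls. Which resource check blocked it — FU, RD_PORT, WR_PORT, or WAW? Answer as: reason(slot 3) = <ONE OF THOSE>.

[0] MUL needs rd=2 wr=1: ok; after: ALU=2 MUL=0 MEM=1 BR=1, R=3, W=2
[1] ALU needs rd=2 wr=1: ok; after: ALU=1 MUL=0 MEM=1 BR=1, R=1, W=1
[2] MUL needs rd=2 wr=1: FU; after: ALU=1 MUL=0 MEM=1 BR=1, R=1, W=1
[3] MEM needs rd=2 wr=0: RD_PORT; after: ALU=1 MUL=0 MEM=1 BR=1, R=1, W=1

reason(slot 3) = RD_PORT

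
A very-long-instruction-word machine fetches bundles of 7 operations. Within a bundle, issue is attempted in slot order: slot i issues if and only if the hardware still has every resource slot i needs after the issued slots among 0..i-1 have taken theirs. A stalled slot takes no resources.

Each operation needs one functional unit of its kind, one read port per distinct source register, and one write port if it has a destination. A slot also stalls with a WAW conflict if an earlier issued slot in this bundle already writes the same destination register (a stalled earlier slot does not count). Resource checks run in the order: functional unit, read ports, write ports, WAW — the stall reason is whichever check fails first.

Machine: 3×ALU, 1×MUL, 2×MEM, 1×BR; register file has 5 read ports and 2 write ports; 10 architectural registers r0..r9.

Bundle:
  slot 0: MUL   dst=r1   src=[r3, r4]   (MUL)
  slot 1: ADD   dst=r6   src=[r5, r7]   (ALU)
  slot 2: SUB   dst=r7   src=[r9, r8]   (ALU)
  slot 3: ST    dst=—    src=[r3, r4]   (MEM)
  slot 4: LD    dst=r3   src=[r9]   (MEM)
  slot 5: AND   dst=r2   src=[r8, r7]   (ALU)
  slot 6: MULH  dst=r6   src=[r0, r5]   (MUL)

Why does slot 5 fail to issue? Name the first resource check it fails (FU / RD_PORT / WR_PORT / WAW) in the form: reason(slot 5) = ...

reason(slot 5) = RD_PORT

(0) want 1×MUL +2rd +1wr — yes → AL3|MU0|ME2|BR1|rd3|wr1
(1) want 1×ALU +2rd +1wr — yes → AL2|MU0|ME2|BR1|rd1|wr0
(2) want 1×ALU +2rd +1wr — RD_PORT → AL2|MU0|ME2|BR1|rd1|wr0
(3) want 1×MEM +2rd +0wr — RD_PORT → AL2|MU0|ME2|BR1|rd1|wr0
(4) want 1×MEM +1rd +1wr — WR_PORT → AL2|MU0|ME2|BR1|rd1|wr0
(5) want 1×ALU +2rd +1wr — RD_PORT → AL2|MU0|ME2|BR1|rd1|wr0
(6) want 1×MUL +2rd +1wr — FU → AL2|MU0|ME2|BR1|rd1|wr0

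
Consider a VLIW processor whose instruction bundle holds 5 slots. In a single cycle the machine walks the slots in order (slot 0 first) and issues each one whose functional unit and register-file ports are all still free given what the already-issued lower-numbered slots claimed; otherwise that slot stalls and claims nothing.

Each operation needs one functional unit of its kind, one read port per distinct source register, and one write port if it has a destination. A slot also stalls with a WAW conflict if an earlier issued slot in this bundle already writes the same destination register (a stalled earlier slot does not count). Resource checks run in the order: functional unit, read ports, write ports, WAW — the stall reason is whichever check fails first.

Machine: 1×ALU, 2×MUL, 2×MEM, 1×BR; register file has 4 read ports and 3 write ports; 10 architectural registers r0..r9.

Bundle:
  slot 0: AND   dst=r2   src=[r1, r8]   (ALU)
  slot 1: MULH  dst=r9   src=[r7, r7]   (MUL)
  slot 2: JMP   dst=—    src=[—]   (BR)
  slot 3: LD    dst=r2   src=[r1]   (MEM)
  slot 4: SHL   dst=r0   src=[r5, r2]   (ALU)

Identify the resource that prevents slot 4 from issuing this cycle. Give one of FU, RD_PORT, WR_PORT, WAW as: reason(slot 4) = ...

#0 ALU src=r1,r8 dispatched  <A:0 Mu:2 Ld:2 B:1 rd:2 wr:2>
#1 MUL src=r7,r7 dispatched  <A:0 Mu:1 Ld:2 B:1 rd:1 wr:1>
#2 BR src=- dispatched  <A:0 Mu:1 Ld:2 B:0 rd:1 wr:1>
#3 MEM src=r1 held:WAW  <A:0 Mu:1 Ld:2 B:0 rd:1 wr:1>
#4 ALU src=r5,r2 held:FU  <A:0 Mu:1 Ld:2 B:0 rd:1 wr:1>

reason(slot 4) = FU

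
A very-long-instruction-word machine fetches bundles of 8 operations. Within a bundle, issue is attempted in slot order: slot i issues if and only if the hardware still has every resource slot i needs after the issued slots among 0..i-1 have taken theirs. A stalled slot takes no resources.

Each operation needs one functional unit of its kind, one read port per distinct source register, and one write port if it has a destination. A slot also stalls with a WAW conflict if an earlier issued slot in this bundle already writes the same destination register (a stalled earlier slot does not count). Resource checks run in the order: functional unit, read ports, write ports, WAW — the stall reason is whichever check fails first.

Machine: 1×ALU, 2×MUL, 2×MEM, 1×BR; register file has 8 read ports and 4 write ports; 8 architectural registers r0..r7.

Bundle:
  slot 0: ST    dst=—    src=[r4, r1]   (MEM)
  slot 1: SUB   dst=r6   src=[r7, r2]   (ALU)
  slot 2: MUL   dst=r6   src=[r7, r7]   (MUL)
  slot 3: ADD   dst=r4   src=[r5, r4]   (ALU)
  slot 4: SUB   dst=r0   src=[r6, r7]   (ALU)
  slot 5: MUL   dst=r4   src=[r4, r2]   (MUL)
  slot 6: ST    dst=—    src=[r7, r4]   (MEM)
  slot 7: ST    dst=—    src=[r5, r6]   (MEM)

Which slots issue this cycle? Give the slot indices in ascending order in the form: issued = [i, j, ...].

issued = [0, 1, 5, 6]

#0 MEM src=r4,r1 dispatched  <A:1 Mu:2 Ld:1 B:1 rd:6 wr:4>
#1 ALU src=r7,r2 dispatched  <A:0 Mu:2 Ld:1 B:1 rd:4 wr:3>
#2 MUL src=r7,r7 held:WAW  <A:0 Mu:2 Ld:1 B:1 rd:4 wr:3>
#3 ALU src=r5,r4 held:FU  <A:0 Mu:2 Ld:1 B:1 rd:4 wr:3>
#4 ALU src=r6,r7 held:FU  <A:0 Mu:2 Ld:1 B:1 rd:4 wr:3>
#5 MUL src=r4,r2 dispatched  <A:0 Mu:1 Ld:1 B:1 rd:2 wr:2>
#6 MEM src=r7,r4 dispatched  <A:0 Mu:1 Ld:0 B:1 rd:0 wr:2>
#7 MEM src=r5,r6 held:FU  <A:0 Mu:1 Ld:0 B:1 rd:0 wr:2>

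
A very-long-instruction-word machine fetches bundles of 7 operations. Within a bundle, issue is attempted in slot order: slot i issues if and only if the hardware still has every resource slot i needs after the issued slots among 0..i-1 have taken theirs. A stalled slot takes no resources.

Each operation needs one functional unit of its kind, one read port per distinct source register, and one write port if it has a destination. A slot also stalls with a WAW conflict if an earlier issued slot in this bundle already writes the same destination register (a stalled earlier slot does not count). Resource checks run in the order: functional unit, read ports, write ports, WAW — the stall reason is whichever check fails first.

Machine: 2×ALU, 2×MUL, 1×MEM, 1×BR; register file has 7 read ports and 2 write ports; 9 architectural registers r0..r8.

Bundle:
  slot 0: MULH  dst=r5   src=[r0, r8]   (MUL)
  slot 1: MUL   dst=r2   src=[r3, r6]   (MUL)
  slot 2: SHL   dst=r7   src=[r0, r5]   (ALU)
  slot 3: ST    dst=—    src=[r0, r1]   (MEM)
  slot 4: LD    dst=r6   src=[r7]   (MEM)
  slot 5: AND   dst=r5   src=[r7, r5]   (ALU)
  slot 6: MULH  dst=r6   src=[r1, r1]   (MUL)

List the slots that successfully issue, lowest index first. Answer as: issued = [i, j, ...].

issued = [0, 1, 3]

  0. MUL→r5 ⇒ go  {2A/1Mu/1Ld/1B | 5r 1w}
  1. MUL→r2 ⇒ go  {2A/0Mu/1Ld/1B | 3r 0w}
  2. ALU→r7 ⇒ no(WR_PORT)  {2A/0Mu/1Ld/1B | 3r 0w}
  3. MEM ⇒ go  {2A/0Mu/0Ld/1B | 1r 0w}
  4. MEM→r6 ⇒ no(FU)  {2A/0Mu/0Ld/1B | 1r 0w}
  5. ALU→r5 ⇒ no(RD_PORT)  {2A/0Mu/0Ld/1B | 1r 0w}
  6. MUL→r6 ⇒ no(FU)  {2A/0Mu/0Ld/1B | 1r 0w}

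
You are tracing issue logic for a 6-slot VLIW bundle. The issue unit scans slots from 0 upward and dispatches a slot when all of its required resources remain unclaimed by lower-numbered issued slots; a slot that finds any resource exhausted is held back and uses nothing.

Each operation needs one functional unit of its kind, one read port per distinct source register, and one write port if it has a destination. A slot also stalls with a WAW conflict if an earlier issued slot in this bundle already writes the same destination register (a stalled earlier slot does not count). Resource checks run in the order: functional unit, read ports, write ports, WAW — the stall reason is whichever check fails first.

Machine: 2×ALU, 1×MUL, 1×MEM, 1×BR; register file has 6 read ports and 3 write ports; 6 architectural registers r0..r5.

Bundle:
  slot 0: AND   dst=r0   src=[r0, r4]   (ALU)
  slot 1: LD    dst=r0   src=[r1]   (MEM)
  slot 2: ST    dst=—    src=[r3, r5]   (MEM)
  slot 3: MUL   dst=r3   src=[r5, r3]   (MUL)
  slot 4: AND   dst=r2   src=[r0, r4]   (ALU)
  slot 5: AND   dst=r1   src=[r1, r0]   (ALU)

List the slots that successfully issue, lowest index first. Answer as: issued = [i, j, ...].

issued = [0, 2, 3]

slot 0 (ALU): ISSUE — free A1,Mu1,Ld1,B1 rp4 wp2
slot 1 (MEM): stall WAW — free A1,Mu1,Ld1,B1 rp4 wp2
slot 2 (MEM): ISSUE — free A1,Mu1,Ld0,B1 rp2 wp2
slot 3 (MUL): ISSUE — free A1,Mu0,Ld0,B1 rp0 wp1
slot 4 (ALU): stall RD_PORT — free A1,Mu0,Ld0,B1 rp0 wp1
slot 5 (ALU): stall RD_PORT — free A1,Mu0,Ld0,B1 rp0 wp1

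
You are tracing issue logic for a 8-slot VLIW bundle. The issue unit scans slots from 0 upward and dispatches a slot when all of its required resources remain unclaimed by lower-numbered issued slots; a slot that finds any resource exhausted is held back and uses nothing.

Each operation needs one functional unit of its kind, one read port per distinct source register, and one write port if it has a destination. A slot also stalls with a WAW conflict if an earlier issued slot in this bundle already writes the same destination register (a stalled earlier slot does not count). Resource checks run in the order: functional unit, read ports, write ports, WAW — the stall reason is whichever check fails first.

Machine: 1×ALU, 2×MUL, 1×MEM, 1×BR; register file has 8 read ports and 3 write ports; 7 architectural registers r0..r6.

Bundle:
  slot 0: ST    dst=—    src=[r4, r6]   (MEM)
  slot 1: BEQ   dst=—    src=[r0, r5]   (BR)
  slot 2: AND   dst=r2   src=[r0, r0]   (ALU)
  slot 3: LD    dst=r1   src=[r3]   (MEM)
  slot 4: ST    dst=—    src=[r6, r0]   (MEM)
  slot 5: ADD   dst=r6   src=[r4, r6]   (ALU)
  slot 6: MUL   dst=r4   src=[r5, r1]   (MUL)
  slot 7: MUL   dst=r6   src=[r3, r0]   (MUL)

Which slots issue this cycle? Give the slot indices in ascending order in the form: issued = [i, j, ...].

#0 MEM src=r4,r6 dispatched  <A:1 Mu:2 Ld:0 B:1 rd:6 wr:3>
#1 BR src=r0,r5 dispatched  <A:1 Mu:2 Ld:0 B:0 rd:4 wr:3>
#2 ALU src=r0,r0 dispatched  <A:0 Mu:2 Ld:0 B:0 rd:3 wr:2>
#3 MEM src=r3 held:FU  <A:0 Mu:2 Ld:0 B:0 rd:3 wr:2>
#4 MEM src=r6,r0 held:FU  <A:0 Mu:2 Ld:0 B:0 rd:3 wr:2>
#5 ALU src=r4,r6 held:FU  <A:0 Mu:2 Ld:0 B:0 rd:3 wr:2>
#6 MUL src=r5,r1 dispatched  <A:0 Mu:1 Ld:0 B:0 rd:1 wr:1>
#7 MUL src=r3,r0 held:RD_PORT  <A:0 Mu:1 Ld:0 B:0 rd:1 wr:1>

issued = [0, 1, 2, 6]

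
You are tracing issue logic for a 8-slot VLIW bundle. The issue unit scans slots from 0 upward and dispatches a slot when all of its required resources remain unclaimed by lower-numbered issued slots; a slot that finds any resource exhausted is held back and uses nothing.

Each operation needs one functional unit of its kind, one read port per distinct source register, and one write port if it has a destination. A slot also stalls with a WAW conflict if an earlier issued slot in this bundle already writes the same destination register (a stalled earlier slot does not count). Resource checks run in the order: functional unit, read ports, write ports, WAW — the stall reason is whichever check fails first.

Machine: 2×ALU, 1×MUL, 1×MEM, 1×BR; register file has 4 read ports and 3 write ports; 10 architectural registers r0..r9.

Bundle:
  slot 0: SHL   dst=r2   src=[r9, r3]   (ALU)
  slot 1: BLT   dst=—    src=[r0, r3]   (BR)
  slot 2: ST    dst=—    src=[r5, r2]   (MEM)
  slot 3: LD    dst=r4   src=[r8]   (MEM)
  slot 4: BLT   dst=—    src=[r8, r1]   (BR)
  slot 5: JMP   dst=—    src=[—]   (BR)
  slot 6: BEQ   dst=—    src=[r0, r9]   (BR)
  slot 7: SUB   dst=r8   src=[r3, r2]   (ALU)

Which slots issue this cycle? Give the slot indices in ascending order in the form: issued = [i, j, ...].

issued = [0, 1]

[0] ALU needs rd=2 wr=1: ok; after: ALU=1 MUL=1 MEM=1 BR=1, R=2, W=2
[1] BR needs rd=2 wr=0: ok; after: ALU=1 MUL=1 MEM=1 BR=0, R=0, W=2
[2] MEM needs rd=2 wr=0: RD_PORT; after: ALU=1 MUL=1 MEM=1 BR=0, R=0, W=2
[3] MEM needs rd=1 wr=1: RD_PORT; after: ALU=1 MUL=1 MEM=1 BR=0, R=0, W=2
[4] BR needs rd=2 wr=0: FU; after: ALU=1 MUL=1 MEM=1 BR=0, R=0, W=2
[5] BR needs rd=0 wr=0: FU; after: ALU=1 MUL=1 MEM=1 BR=0, R=0, W=2
[6] BR needs rd=2 wr=0: FU; after: ALU=1 MUL=1 MEM=1 BR=0, R=0, W=2
[7] ALU needs rd=2 wr=1: RD_PORT; after: ALU=1 MUL=1 MEM=1 BR=0, R=0, W=2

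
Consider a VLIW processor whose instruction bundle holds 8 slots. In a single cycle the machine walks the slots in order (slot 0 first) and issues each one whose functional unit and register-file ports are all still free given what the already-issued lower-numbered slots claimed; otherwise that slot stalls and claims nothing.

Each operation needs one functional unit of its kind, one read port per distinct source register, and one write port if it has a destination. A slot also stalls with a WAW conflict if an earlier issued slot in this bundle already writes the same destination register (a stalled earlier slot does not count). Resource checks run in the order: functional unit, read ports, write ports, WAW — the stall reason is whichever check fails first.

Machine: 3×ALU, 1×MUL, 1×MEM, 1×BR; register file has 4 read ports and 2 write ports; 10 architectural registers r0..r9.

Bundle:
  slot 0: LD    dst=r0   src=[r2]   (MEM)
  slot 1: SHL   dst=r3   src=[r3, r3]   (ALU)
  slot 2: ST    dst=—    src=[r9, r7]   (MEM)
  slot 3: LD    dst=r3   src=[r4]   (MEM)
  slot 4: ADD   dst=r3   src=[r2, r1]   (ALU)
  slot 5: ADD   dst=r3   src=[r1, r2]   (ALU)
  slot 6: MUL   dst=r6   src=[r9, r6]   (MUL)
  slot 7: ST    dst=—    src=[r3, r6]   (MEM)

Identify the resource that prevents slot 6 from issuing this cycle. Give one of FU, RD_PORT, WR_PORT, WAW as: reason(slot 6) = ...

(0) want 1×MEM +1rd +1wr — yes → AL3|MU1|ME0|BR1|rd3|wr1
(1) want 1×ALU +1rd +1wr — yes → AL2|MU1|ME0|BR1|rd2|wr0
(2) want 1×MEM +2rd +0wr — FU → AL2|MU1|ME0|BR1|rd2|wr0
(3) want 1×MEM +1rd +1wr — FU → AL2|MU1|ME0|BR1|rd2|wr0
(4) want 1×ALU +2rd +1wr — WR_PORT → AL2|MU1|ME0|BR1|rd2|wr0
(5) want 1×ALU +2rd +1wr — WR_PORT → AL2|MU1|ME0|BR1|rd2|wr0
(6) want 1×MUL +2rd +1wr — WR_PORT → AL2|MU1|ME0|BR1|rd2|wr0
(7) want 1×MEM +2rd +0wr — FU → AL2|MU1|ME0|BR1|rd2|wr0

reason(slot 6) = WR_PORT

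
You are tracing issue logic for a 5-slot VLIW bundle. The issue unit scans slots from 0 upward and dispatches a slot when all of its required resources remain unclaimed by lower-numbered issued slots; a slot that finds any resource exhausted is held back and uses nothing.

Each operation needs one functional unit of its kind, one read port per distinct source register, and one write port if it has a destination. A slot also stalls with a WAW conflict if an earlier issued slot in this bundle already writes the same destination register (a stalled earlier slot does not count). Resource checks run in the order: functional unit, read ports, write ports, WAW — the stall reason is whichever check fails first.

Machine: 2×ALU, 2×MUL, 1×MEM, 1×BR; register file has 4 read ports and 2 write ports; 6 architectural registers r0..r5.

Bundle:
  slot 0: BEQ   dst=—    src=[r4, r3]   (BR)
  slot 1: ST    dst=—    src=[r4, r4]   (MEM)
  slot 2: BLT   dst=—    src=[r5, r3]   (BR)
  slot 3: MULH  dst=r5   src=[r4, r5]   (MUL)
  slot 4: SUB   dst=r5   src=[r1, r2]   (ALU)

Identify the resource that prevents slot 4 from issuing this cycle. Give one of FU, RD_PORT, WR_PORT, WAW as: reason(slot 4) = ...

reason(slot 4) = RD_PORT

[0] BR needs rd=2 wr=0: ok; after: ALU=2 MUL=2 MEM=1 BR=0, R=2, W=2
[1] MEM needs rd=1 wr=0: ok; after: ALU=2 MUL=2 MEM=0 BR=0, R=1, W=2
[2] BR needs rd=2 wr=0: FU; after: ALU=2 MUL=2 MEM=0 BR=0, R=1, W=2
[3] MUL needs rd=2 wr=1: RD_PORT; after: ALU=2 MUL=2 MEM=0 BR=0, R=1, W=2
[4] ALU needs rd=2 wr=1: RD_PORT; after: ALU=2 MUL=2 MEM=0 BR=0, R=1, W=2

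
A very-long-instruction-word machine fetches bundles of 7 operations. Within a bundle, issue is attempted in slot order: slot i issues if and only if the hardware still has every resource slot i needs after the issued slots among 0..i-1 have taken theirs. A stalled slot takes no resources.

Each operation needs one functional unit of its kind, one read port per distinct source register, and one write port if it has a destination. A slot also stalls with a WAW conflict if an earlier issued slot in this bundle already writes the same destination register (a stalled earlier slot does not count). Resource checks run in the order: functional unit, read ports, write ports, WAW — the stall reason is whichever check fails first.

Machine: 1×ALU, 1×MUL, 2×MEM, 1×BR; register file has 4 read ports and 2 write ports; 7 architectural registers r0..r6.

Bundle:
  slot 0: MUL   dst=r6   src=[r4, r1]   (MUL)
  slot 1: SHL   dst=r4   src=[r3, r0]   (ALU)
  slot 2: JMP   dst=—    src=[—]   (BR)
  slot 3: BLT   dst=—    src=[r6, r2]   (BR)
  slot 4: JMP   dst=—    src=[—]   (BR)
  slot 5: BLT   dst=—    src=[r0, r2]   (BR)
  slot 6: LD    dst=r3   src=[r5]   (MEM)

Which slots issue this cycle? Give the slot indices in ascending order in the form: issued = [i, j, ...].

issued = [0, 1, 2]

[0] MUL needs rd=2 wr=1: ok; after: ALU=1 MUL=0 MEM=2 BR=1, R=2, W=1
[1] ALU needs rd=2 wr=1: ok; after: ALU=0 MUL=0 MEM=2 BR=1, R=0, W=0
[2] BR needs rd=0 wr=0: ok; after: ALU=0 MUL=0 MEM=2 BR=0, R=0, W=0
[3] BR needs rd=2 wr=0: FU; after: ALU=0 MUL=0 MEM=2 BR=0, R=0, W=0
[4] BR needs rd=0 wr=0: FU; after: ALU=0 MUL=0 MEM=2 BR=0, R=0, W=0
[5] BR needs rd=2 wr=0: FU; after: ALU=0 MUL=0 MEM=2 BR=0, R=0, W=0
[6] MEM needs rd=1 wr=1: RD_PORT; after: ALU=0 MUL=0 MEM=2 BR=0, R=0, W=0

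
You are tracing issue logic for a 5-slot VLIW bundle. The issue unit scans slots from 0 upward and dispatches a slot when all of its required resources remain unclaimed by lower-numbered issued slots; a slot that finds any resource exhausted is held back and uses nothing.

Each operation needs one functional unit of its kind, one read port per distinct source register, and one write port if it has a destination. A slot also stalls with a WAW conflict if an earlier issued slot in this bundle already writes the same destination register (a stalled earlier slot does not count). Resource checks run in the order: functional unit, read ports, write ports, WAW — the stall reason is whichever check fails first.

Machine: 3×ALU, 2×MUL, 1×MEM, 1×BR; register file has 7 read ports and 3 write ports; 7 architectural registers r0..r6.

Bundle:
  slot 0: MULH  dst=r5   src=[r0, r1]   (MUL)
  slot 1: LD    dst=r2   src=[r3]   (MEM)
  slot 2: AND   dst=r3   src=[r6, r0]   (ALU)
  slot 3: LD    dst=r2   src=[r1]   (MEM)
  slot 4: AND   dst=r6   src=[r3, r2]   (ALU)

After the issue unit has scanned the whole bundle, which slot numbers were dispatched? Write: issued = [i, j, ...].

#0 MUL src=r0,r1 dispatched  <A:3 Mu:1 Ld:1 B:1 rd:5 wr:2>
#1 MEM src=r3 dispatched  <A:3 Mu:1 Ld:0 B:1 rd:4 wr:1>
#2 ALU src=r6,r0 dispatched  <A:2 Mu:1 Ld:0 B:1 rd:2 wr:0>
#3 MEM src=r1 held:FU  <A:2 Mu:1 Ld:0 B:1 rd:2 wr:0>
#4 ALU src=r3,r2 held:WR_PORT  <A:2 Mu:1 Ld:0 B:1 rd:2 wr:0>

issued = [0, 1, 2]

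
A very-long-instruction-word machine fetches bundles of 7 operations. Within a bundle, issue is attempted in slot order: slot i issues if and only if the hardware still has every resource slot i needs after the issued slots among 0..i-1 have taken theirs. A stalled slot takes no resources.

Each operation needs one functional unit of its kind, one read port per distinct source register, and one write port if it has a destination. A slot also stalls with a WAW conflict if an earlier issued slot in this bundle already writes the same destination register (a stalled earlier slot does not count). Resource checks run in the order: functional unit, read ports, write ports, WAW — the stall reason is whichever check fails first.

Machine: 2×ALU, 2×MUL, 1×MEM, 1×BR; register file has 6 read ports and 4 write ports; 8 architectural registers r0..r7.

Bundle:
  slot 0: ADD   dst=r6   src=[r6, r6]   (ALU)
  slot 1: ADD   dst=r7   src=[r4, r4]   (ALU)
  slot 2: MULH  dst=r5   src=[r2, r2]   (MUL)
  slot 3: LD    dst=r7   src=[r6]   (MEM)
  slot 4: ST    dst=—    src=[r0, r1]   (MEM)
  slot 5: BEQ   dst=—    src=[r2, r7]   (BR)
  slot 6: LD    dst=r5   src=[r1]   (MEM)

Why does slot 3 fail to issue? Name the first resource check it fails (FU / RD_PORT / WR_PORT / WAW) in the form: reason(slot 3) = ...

reason(slot 3) = WAW

#0 ALU src=r6,r6 dispatched  <A:1 Mu:2 Ld:1 B:1 rd:5 wr:3>
#1 ALU src=r4,r4 dispatched  <A:0 Mu:2 Ld:1 B:1 rd:4 wr:2>
#2 MUL src=r2,r2 dispatched  <A:0 Mu:1 Ld:1 B:1 rd:3 wr:1>
#3 MEM src=r6 held:WAW  <A:0 Mu:1 Ld:1 B:1 rd:3 wr:1>
#4 MEM src=r0,r1 dispatched  <A:0 Mu:1 Ld:0 B:1 rd:1 wr:1>
#5 BR src=r2,r7 held:RD_PORT  <A:0 Mu:1 Ld:0 B:1 rd:1 wr:1>
#6 MEM src=r1 held:FU  <A:0 Mu:1 Ld:0 B:1 rd:1 wr:1>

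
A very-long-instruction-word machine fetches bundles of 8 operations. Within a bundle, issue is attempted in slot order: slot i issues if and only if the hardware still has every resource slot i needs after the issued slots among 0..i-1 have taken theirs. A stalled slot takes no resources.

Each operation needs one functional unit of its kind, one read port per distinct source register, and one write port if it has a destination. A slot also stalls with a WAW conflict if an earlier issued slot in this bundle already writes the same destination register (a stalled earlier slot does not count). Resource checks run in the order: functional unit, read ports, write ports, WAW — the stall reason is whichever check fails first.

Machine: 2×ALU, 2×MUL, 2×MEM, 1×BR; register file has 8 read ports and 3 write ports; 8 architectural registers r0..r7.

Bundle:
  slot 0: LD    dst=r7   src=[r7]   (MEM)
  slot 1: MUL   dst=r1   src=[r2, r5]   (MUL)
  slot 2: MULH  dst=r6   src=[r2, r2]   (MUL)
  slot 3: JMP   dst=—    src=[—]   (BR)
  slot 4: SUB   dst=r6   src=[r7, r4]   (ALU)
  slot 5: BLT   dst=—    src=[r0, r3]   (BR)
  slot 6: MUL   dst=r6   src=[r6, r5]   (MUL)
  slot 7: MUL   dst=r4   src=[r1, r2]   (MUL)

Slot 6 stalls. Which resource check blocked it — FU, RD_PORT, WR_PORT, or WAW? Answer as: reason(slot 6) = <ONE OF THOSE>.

reason(slot 6) = FU

  0. MEM→r7 ⇒ go  {2A/2Mu/1Ld/1B | 7r 2w}
  1. MUL→r1 ⇒ go  {2A/1Mu/1Ld/1B | 5r 1w}
  2. MUL→r6 ⇒ go  {2A/0Mu/1Ld/1B | 4r 0w}
  3. BR ⇒ go  {2A/0Mu/1Ld/0B | 4r 0w}
  4. ALU→r6 ⇒ no(WR_PORT)  {2A/0Mu/1Ld/0B | 4r 0w}
  5. BR ⇒ no(FU)  {2A/0Mu/1Ld/0B | 4r 0w}
  6. MUL→r6 ⇒ no(FU)  {2A/0Mu/1Ld/0B | 4r 0w}
  7. MUL→r4 ⇒ no(FU)  {2A/0Mu/1Ld/0B | 4r 0w}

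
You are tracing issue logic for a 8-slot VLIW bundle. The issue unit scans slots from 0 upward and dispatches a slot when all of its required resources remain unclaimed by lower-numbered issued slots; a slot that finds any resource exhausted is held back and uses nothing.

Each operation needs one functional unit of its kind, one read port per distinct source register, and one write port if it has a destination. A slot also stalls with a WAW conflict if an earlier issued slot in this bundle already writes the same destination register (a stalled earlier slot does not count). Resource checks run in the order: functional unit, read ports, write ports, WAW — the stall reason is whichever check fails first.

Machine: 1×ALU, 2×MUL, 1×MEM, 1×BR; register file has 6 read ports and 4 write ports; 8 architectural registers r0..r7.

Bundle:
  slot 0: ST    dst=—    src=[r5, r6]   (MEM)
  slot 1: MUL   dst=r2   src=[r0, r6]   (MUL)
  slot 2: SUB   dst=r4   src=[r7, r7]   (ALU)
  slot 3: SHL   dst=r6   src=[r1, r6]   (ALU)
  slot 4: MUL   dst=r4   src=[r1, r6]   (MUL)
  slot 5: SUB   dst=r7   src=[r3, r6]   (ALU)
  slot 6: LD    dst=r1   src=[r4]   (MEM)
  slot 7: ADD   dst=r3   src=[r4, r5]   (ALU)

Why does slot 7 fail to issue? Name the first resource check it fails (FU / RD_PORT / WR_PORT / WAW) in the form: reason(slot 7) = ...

reason(slot 7) = FU

(0) want 1×MEM +2rd +0wr — yes → AL1|MU2|ME0|BR1|rd4|wr4
(1) want 1×MUL +2rd +1wr — yes → AL1|MU1|ME0|BR1|rd2|wr3
(2) want 1×ALU +1rd +1wr — yes → AL0|MU1|ME0|BR1|rd1|wr2
(3) want 1×ALU +2rd +1wr — FU → AL0|MU1|ME0|BR1|rd1|wr2
(4) want 1×MUL +2rd +1wr — RD_PORT → AL0|MU1|ME0|BR1|rd1|wr2
(5) want 1×ALU +2rd +1wr — FU → AL0|MU1|ME0|BR1|rd1|wr2
(6) want 1×MEM +1rd +1wr — FU → AL0|MU1|ME0|BR1|rd1|wr2
(7) want 1×ALU +2rd +1wr — FU → AL0|MU1|ME0|BR1|rd1|wr2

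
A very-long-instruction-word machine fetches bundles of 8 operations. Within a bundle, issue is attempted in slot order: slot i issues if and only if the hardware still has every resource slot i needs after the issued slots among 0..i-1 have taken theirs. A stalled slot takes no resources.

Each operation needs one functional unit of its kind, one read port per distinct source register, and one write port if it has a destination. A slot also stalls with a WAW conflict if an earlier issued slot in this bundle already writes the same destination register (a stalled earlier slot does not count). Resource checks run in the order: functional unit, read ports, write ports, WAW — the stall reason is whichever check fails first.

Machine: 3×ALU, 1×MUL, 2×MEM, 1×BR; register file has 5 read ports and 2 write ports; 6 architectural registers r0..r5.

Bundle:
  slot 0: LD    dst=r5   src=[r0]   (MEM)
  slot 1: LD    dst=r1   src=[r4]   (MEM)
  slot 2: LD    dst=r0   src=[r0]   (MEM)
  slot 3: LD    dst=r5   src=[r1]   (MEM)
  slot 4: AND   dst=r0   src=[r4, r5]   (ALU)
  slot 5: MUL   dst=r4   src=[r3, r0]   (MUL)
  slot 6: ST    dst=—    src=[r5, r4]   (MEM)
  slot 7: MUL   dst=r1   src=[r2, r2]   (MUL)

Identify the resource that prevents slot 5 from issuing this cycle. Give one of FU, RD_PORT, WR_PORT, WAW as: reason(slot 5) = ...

  0. MEM→r5 ⇒ go  {3A/1Mu/1Ld/1B | 4r 1w}
  1. MEM→r1 ⇒ go  {3A/1Mu/0Ld/1B | 3r 0w}
  2. MEM→r0 ⇒ no(FU)  {3A/1Mu/0Ld/1B | 3r 0w}
  3. MEM→r5 ⇒ no(FU)  {3A/1Mu/0Ld/1B | 3r 0w}
  4. ALU→r0 ⇒ no(WR_PORT)  {3A/1Mu/0Ld/1B | 3r 0w}
  5. MUL→r4 ⇒ no(WR_PORT)  {3A/1Mu/0Ld/1B | 3r 0w}
  6. MEM ⇒ no(FU)  {3A/1Mu/0Ld/1B | 3r 0w}
  7. MUL→r1 ⇒ no(WR_PORT)  {3A/1Mu/0Ld/1B | 3r 0w}

reason(slot 5) = WR_PORT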